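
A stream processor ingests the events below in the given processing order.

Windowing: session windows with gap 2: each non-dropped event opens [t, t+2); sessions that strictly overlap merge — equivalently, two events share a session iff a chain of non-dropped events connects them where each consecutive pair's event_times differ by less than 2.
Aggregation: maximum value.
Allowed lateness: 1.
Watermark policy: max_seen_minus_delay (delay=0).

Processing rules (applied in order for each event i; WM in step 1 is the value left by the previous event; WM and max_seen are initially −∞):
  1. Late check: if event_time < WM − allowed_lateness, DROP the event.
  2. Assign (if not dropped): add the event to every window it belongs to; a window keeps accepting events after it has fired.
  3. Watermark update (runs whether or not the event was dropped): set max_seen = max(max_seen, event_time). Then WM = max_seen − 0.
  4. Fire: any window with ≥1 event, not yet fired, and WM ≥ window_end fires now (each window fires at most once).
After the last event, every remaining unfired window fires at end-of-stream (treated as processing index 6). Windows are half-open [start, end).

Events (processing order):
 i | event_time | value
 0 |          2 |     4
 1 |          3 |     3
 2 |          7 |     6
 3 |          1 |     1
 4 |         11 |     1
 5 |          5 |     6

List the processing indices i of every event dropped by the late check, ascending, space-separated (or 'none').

3 5

i=0 t=2 v=4: → [2,4); WM=2
i=1 t=3 v=3: → [2,5); WM=3
i=2 t=7 v=6: → [7,9); WM=7
i=3 t=1 v=1: DROP (t<7-1); WM=7
i=4 t=11 v=1: → [11,13); WM=11
i=5 t=5 v=6: DROP (t<11-1); WM=11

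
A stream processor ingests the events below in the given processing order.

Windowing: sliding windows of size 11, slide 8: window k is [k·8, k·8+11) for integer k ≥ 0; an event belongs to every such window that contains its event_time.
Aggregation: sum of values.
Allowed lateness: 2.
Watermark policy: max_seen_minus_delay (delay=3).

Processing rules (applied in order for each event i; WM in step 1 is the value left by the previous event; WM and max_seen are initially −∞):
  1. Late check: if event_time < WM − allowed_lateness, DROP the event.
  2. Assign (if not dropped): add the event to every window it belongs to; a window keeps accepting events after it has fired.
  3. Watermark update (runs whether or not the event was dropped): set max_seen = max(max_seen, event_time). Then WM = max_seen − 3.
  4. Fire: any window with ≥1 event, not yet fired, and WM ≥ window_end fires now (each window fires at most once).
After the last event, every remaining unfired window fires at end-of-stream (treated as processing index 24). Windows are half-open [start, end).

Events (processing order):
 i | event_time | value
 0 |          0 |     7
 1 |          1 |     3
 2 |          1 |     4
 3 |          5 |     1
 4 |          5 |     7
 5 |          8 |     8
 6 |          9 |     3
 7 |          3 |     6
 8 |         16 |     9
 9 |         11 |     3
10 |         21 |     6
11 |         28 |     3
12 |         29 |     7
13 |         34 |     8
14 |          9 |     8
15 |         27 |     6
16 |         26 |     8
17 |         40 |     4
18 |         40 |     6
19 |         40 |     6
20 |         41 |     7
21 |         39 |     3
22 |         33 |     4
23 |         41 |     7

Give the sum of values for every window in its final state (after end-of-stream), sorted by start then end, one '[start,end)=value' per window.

[0,11)=33 [8,19)=23 [16,27)=15 [24,35)=18 [32,43)=41 [40,51)=30

i=0 t=0 v=7: → [0,11); WM=-3
i=1 t=1 v=3: → [0,11); WM=-2
i=2 t=1 v=4: → [0,11); WM=-2
i=3 t=5 v=1: → [0,11); WM=2
i=4 t=5 v=7: → [0,11); WM=2
i=5 t=8 v=8: → [8,19),[0,11); WM=5
i=6 t=9 v=3: → [8,19),[0,11); WM=6
i=7 t=3 v=6: DROP (t<6-2); WM=6
i=8 t=16 v=9: → [16,27),[8,19); WM=13; [0,11) fires=33
i=9 t=11 v=3: → [8,19); WM=13
i=10 t=21 v=6: → [16,27); WM=18
i=11 t=28 v=3: → [24,35); WM=25; [8,19) fires=23
i=12 t=29 v=7: → [24,35); WM=26
i=13 t=34 v=8: → [32,43),[24,35); WM=31; [16,27) fires=15
i=14 t=9 v=8: DROP (t<31-2); WM=31
i=15 t=27 v=6: DROP (t<31-2); WM=31
i=16 t=26 v=8: DROP (t<31-2); WM=31
i=17 t=40 v=4: → [40,51),[32,43); WM=37; [24,35) fires=18
i=18 t=40 v=6: → [40,51),[32,43); WM=37
i=19 t=40 v=6: → [40,51),[32,43); WM=37
i=20 t=41 v=7: → [40,51),[32,43); WM=38
i=21 t=39 v=3: → [32,43); WM=38
i=22 t=33 v=4: DROP (t<38-2); WM=38
i=23 t=41 v=7: → [40,51),[32,43); WM=38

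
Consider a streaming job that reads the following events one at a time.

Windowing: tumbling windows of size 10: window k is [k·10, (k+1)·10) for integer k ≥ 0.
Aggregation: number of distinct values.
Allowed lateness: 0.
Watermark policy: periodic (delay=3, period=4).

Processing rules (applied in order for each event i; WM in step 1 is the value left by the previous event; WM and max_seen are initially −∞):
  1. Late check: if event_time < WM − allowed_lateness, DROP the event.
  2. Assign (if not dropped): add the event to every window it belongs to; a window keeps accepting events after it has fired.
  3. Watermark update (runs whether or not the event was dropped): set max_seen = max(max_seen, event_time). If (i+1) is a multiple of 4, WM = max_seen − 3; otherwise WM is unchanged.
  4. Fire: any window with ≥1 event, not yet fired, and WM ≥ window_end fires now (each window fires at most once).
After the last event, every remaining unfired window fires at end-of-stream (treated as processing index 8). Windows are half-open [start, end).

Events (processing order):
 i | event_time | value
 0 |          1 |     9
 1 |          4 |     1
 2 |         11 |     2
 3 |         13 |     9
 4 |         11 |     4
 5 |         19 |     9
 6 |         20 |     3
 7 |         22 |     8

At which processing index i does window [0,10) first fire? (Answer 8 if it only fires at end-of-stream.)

3

i=0 t=1 v=9: → [0,10); WM=−∞
i=1 t=4 v=1: → [0,10); WM=−∞
i=2 t=11 v=2: → [10,20); WM=−∞
i=3 t=13 v=9: → [10,20); WM=10; [0,10) fires=2
i=4 t=11 v=4: → [10,20); WM=10
i=5 t=19 v=9: → [10,20); WM=10
i=6 t=20 v=3: → [20,30); WM=10
i=7 t=22 v=8: → [20,30); WM=19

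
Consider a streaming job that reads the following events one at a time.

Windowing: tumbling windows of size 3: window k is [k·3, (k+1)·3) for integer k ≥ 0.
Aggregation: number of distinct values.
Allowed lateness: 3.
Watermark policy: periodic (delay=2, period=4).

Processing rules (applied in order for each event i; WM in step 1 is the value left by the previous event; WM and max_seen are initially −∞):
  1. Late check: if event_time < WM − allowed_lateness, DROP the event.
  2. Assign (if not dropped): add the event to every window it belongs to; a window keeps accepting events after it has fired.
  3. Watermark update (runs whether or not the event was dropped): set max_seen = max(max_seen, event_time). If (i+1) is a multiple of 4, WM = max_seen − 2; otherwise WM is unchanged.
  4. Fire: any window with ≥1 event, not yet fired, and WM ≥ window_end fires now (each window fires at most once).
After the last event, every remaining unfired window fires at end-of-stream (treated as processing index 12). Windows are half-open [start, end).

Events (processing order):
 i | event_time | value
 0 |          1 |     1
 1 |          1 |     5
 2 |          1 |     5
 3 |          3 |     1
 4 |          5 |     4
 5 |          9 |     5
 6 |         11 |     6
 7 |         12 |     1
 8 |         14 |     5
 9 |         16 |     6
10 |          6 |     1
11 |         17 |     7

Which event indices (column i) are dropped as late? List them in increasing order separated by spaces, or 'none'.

i=0 t=1 v=1: → [0,3); WM=−∞
i=1 t=1 v=5: → [0,3); WM=−∞
i=2 t=1 v=5: → [0,3); WM=−∞
i=3 t=3 v=1: → [3,6); WM=1
i=4 t=5 v=4: → [3,6); WM=1
i=5 t=9 v=5: → [9,12); WM=1
i=6 t=11 v=6: → [9,12); WM=1
i=7 t=12 v=1: → [12,15); WM=10; [0,3) fires=2 [3,6) fires=2
i=8 t=14 v=5: → [12,15); WM=10
i=9 t=16 v=6: → [15,18); WM=10
i=10 t=6 v=1: DROP (t<10-3); WM=10
i=11 t=17 v=7: → [15,18); WM=15; [9,12) fires=2 [12,15) fires=2

10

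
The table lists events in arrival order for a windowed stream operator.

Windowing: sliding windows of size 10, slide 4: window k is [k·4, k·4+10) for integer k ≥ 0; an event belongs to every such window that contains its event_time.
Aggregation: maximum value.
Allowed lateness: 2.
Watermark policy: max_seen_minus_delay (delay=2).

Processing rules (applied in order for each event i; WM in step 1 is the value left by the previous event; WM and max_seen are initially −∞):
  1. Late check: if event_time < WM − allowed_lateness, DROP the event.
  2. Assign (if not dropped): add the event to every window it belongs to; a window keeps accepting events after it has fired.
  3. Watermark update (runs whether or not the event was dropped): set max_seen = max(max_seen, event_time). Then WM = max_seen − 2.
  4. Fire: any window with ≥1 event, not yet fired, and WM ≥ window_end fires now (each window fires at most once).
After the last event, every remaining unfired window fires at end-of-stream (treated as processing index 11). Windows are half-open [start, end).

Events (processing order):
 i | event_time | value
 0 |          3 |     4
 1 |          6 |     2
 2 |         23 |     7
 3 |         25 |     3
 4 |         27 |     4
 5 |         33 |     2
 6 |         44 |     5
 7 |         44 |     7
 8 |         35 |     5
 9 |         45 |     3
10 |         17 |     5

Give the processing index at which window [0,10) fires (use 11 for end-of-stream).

i=0 t=3 v=4: → [0,10); WM=1
i=1 t=6 v=2: → [4,14),[0,10); WM=4
i=2 t=23 v=7: → [20,30),[16,26); WM=21; [0,10) fires=4 [4,14) fires=2
i=3 t=25 v=3: → [24,34),[20,30),[16,26); WM=23
i=4 t=27 v=4: → [24,34),[20,30); WM=25
i=5 t=33 v=2: → [32,42),[28,38),[24,34); WM=31; [16,26) fires=7 [20,30) fires=7
i=6 t=44 v=5: → [44,54),[40,50),[36,46); WM=42; [24,34) fires=4 [28,38) fires=2 [32,42) fires=2
i=7 t=44 v=7: → [44,54),[40,50),[36,46); WM=42
i=8 t=35 v=5: DROP (t<42-2); WM=42
i=9 t=45 v=3: → [44,54),[40,50),[36,46); WM=43
i=10 t=17 v=5: DROP (t<43-2); WM=43

2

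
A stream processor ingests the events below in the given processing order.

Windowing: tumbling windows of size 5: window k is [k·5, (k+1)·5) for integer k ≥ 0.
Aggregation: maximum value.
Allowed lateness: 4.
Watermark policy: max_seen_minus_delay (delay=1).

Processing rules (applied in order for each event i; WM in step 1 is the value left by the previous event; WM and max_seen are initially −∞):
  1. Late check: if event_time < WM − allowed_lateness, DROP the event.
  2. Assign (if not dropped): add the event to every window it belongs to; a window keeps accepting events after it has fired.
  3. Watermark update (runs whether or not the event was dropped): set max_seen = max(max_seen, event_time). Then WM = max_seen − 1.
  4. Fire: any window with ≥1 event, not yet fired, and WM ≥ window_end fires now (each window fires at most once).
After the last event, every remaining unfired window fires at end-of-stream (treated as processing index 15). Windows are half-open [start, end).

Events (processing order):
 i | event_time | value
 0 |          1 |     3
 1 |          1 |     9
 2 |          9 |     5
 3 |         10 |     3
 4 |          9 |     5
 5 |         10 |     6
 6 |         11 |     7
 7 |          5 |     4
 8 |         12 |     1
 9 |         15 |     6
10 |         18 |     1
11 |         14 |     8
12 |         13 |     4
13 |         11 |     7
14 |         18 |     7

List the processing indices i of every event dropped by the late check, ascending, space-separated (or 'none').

7 13

i=0 t=1 v=3: → [0,5); WM=0
i=1 t=1 v=9: → [0,5); WM=0
i=2 t=9 v=5: → [5,10); WM=8; [0,5) fires=9
i=3 t=10 v=3: → [10,15); WM=9
i=4 t=9 v=5: → [5,10); WM=9
i=5 t=10 v=6: → [10,15); WM=9
i=6 t=11 v=7: → [10,15); WM=10; [5,10) fires=5
i=7 t=5 v=4: DROP (t<10-4); WM=10
i=8 t=12 v=1: → [10,15); WM=11
i=9 t=15 v=6: → [15,20); WM=14
i=10 t=18 v=1: → [15,20); WM=17; [10,15) fires=7
i=11 t=14 v=8: → [10,15); WM=17
i=12 t=13 v=4: → [10,15); WM=17
i=13 t=11 v=7: DROP (t<17-4); WM=17
i=14 t=18 v=7: → [15,20); WM=17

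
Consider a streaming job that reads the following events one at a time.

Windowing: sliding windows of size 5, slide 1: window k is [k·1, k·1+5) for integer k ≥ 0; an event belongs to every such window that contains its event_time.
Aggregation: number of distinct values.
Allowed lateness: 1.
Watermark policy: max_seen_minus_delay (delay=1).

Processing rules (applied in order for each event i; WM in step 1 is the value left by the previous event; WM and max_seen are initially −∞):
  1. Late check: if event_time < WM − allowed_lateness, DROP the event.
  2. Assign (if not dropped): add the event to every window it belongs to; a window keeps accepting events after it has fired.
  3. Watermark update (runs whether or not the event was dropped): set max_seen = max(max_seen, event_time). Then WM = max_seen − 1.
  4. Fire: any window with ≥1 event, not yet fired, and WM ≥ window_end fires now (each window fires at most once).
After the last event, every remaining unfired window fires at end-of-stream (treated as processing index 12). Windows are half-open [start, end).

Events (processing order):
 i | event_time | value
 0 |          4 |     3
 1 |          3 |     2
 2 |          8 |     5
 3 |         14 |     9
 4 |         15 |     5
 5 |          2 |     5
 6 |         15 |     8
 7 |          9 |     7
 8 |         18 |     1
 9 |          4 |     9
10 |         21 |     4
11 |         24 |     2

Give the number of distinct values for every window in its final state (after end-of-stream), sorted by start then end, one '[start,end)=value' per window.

[0,5)=2 [1,6)=2 [2,7)=2 [3,8)=2 [4,9)=2 [5,10)=1 [6,11)=1 [7,12)=1 [8,13)=1 [10,15)=1 [11,16)=3 [12,17)=3 [13,18)=3 [14,19)=4 [15,20)=3 [16,21)=1 [17,22)=2 [18,23)=2 [19,24)=1 [20,25)=2 [21,26)=2 [22,27)=1 [23,28)=1 [24,29)=1

i=0 t=4 v=3: → [4,9),[3,8),[2,7),[1,6),[0,5); WM=3
i=1 t=3 v=2: → [3,8),[2,7),[1,6),[0,5); WM=3
i=2 t=8 v=5: → [8,13),[7,12),[6,11),[5,10),[4,9); WM=7; [0,5) fires=2 [1,6) fires=2 [2,7) fires=2
i=3 t=14 v=9: → [14,19),[13,18),[12,17),[11,16),[10,15); WM=13; [3,8) fires=2 [4,9) fires=2 [5,10) fires=1 [6,11) fires=1 [7,12) fires=1 [8,13) fires=1
i=4 t=15 v=5: → [15,20),[14,19),[13,18),[12,17),[11,16); WM=14
i=5 t=2 v=5: DROP (t<14-1); WM=14
i=6 t=15 v=8: → [15,20),[14,19),[13,18),[12,17),[11,16); WM=14
i=7 t=9 v=7: DROP (t<14-1); WM=14
i=8 t=18 v=1: → [18,23),[17,22),[16,21),[15,20),[14,19); WM=17; [10,15) fires=1 [11,16) fires=3 [12,17) fires=3
i=9 t=4 v=9: DROP (t<17-1); WM=17
i=10 t=21 v=4: → [21,26),[20,25),[19,24),[18,23),[17,22); WM=20; [13,18) fires=3 [14,19) fires=4 [15,20) fires=3
i=11 t=24 v=2: → [24,29),[23,28),[22,27),[21,26),[20,25); WM=23; [16,21) fires=1 [17,22) fires=2 [18,23) fires=2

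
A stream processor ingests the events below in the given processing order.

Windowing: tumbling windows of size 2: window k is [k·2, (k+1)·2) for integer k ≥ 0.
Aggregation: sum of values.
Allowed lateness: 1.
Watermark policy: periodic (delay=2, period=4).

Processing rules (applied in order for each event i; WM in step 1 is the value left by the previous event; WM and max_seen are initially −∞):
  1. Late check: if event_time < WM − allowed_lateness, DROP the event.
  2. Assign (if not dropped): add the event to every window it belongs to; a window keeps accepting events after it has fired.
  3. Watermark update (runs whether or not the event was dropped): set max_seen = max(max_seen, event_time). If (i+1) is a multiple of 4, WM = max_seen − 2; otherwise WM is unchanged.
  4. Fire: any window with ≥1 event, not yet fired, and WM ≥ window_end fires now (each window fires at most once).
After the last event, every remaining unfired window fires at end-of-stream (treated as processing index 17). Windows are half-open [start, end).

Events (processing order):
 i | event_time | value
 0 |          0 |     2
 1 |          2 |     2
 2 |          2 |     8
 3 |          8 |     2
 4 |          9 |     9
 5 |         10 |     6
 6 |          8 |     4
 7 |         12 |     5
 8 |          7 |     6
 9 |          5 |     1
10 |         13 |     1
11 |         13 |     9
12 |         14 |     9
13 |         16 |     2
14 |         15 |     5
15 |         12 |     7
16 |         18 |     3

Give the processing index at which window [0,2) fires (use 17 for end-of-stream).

3

i=0 t=0 v=2: → [0,2); WM=−∞
i=1 t=2 v=2: → [2,4); WM=−∞
i=2 t=2 v=8: → [2,4); WM=−∞
i=3 t=8 v=2: → [8,10); WM=6; [0,2) fires=2 [2,4) fires=10
i=4 t=9 v=9: → [8,10); WM=6
i=5 t=10 v=6: → [10,12); WM=6
i=6 t=8 v=4: → [8,10); WM=6
i=7 t=12 v=5: → [12,14); WM=10; [8,10) fires=15
i=8 t=7 v=6: DROP (t<10-1); WM=10
i=9 t=5 v=1: DROP (t<10-1); WM=10
i=10 t=13 v=1: → [12,14); WM=10
i=11 t=13 v=9: → [12,14); WM=11
i=12 t=14 v=9: → [14,16); WM=11
i=13 t=16 v=2: → [16,18); WM=11
i=14 t=15 v=5: → [14,16); WM=11
i=15 t=12 v=7: → [12,14); WM=14; [10,12) fires=6 [12,14) fires=22
i=16 t=18 v=3: → [18,20); WM=14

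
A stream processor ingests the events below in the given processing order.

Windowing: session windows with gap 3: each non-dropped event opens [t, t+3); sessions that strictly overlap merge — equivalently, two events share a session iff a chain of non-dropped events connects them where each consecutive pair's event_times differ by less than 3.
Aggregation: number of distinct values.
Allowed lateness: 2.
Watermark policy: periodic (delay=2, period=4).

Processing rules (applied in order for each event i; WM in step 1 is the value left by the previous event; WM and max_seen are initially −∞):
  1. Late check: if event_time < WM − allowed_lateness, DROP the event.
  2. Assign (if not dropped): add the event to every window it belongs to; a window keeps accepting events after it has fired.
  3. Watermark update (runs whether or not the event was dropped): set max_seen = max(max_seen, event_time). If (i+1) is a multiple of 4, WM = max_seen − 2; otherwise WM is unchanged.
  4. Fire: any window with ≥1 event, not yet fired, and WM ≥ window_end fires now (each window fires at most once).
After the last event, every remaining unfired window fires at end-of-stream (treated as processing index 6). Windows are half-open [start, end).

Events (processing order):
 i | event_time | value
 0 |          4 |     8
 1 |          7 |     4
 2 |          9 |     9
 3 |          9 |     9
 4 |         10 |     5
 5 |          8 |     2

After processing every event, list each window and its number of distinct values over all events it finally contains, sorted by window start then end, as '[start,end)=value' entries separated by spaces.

i=0 t=4 v=8: → [4,7); WM=−∞
i=1 t=7 v=4: → [7,10); WM=−∞
i=2 t=9 v=9: → [7,12); WM=−∞
i=3 t=9 v=9: → [7,12); WM=7
i=4 t=10 v=5: → [7,13); WM=7
i=5 t=8 v=2: → [7,13); WM=7

[4,7)=1 [7,13)=4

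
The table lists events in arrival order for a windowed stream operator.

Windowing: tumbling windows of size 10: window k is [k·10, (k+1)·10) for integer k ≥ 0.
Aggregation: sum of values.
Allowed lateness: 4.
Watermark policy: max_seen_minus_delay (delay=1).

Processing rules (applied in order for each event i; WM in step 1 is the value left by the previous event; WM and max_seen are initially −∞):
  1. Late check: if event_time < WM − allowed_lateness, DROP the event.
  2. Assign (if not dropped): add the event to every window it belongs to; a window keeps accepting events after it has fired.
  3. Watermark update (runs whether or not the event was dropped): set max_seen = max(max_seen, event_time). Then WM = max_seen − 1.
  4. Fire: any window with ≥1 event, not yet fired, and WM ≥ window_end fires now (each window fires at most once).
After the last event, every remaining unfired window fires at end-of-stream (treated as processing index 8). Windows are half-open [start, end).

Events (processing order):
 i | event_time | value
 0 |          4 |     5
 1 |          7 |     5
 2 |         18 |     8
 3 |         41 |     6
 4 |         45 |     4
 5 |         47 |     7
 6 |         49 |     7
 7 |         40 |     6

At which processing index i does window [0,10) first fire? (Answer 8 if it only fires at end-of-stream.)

i=0 t=4 v=5: → [0,10); WM=3
i=1 t=7 v=5: → [0,10); WM=6
i=2 t=18 v=8: → [10,20); WM=17; [0,10) fires=10
i=3 t=41 v=6: → [40,50); WM=40; [10,20) fires=8
i=4 t=45 v=4: → [40,50); WM=44
i=5 t=47 v=7: → [40,50); WM=46
i=6 t=49 v=7: → [40,50); WM=48
i=7 t=40 v=6: DROP (t<48-4); WM=48

2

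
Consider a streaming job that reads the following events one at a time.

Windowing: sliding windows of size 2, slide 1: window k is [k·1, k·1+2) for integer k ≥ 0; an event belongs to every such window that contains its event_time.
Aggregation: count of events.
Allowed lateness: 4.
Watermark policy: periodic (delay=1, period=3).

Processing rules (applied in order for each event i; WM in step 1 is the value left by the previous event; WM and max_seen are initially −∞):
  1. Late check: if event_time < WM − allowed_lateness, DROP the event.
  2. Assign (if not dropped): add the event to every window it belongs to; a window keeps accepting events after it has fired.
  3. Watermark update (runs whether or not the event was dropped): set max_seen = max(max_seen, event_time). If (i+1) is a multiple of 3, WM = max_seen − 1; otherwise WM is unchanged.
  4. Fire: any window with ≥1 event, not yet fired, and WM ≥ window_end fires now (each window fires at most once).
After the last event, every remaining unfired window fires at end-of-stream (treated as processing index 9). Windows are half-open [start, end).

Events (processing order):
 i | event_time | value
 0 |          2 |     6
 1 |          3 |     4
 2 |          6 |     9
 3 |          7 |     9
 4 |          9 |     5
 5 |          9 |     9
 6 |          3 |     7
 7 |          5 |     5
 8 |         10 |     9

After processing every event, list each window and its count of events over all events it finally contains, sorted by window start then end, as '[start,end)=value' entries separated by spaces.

[1,3)=1 [2,4)=2 [3,5)=1 [4,6)=1 [5,7)=2 [6,8)=2 [7,9)=1 [8,10)=2 [9,11)=3 [10,12)=1

i=0 t=2 v=6: → [2,4),[1,3); WM=−∞
i=1 t=3 v=4: → [3,5),[2,4); WM=−∞
i=2 t=6 v=9: → [6,8),[5,7); WM=5; [1,3) fires=1 [2,4) fires=2 [3,5) fires=1
i=3 t=7 v=9: → [7,9),[6,8); WM=5
i=4 t=9 v=5: → [9,11),[8,10); WM=5
i=5 t=9 v=9: → [9,11),[8,10); WM=8; [5,7) fires=1 [6,8) fires=2
i=6 t=3 v=7: DROP (t<8-4); WM=8
i=7 t=5 v=5: → [5,7),[4,6); WM=8; [4,6) fires=1
i=8 t=10 v=9: → [10,12),[9,11); WM=9; [7,9) fires=1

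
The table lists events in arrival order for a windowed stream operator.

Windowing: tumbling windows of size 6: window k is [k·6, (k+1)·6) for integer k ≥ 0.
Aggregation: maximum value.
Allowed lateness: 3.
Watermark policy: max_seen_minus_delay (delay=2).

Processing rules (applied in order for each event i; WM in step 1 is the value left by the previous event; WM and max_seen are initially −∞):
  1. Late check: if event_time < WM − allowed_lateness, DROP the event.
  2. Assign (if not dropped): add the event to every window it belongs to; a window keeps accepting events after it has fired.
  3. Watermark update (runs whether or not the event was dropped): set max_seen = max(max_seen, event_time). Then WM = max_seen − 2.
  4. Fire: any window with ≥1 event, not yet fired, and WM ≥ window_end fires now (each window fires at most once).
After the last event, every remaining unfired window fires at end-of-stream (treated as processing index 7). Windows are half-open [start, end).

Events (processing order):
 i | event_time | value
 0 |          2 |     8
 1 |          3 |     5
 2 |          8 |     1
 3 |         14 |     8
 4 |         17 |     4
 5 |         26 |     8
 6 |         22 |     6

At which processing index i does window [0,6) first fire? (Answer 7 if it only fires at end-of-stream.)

2

i=0 t=2 v=8: → [0,6); WM=0
i=1 t=3 v=5: → [0,6); WM=1
i=2 t=8 v=1: → [6,12); WM=6; [0,6) fires=8
i=3 t=14 v=8: → [12,18); WM=12; [6,12) fires=1
i=4 t=17 v=4: → [12,18); WM=15
i=5 t=26 v=8: → [24,30); WM=24; [12,18) fires=8
i=6 t=22 v=6: → [18,24); WM=24; [18,24) fires=6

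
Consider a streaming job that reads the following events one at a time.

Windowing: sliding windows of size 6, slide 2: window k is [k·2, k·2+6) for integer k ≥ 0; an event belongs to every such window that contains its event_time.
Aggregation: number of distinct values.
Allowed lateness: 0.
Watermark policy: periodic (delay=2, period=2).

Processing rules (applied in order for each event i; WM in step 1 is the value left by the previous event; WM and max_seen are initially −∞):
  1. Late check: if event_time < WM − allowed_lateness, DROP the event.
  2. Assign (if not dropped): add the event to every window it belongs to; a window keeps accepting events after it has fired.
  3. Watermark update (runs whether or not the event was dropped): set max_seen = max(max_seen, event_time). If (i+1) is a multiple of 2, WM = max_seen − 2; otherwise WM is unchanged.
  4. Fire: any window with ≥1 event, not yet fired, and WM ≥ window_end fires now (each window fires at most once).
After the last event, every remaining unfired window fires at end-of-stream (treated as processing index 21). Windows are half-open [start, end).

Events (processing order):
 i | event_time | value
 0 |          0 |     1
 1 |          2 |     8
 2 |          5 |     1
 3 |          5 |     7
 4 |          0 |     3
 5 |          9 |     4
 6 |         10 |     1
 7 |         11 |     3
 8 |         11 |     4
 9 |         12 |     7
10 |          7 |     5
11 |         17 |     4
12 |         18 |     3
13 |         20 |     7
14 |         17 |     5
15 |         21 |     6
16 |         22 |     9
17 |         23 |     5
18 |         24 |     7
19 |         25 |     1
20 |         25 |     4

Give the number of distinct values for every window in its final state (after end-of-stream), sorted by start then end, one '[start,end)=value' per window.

i=0 t=0 v=1: → [0,6); WM=−∞
i=1 t=2 v=8: → [2,8),[0,6); WM=0
i=2 t=5 v=1: → [4,10),[2,8),[0,6); WM=0
i=3 t=5 v=7: → [4,10),[2,8),[0,6); WM=3
i=4 t=0 v=3: DROP (t<3-0); WM=3
i=5 t=9 v=4: → [8,14),[6,12),[4,10); WM=7; [0,6) fires=3
i=6 t=10 v=1: → [10,16),[8,14),[6,12); WM=7
i=7 t=11 v=3: → [10,16),[8,14),[6,12); WM=9; [2,8) fires=3
i=8 t=11 v=4: → [10,16),[8,14),[6,12); WM=9
i=9 t=12 v=7: → [12,18),[10,16),[8,14); WM=10; [4,10) fires=3
i=10 t=7 v=5: DROP (t<10-0); WM=10
i=11 t=17 v=4: → [16,22),[14,20),[12,18); WM=15; [6,12) fires=3 [8,14) fires=4
i=12 t=18 v=3: → [18,24),[16,22),[14,20); WM=15
i=13 t=20 v=7: → [20,26),[18,24),[16,22); WM=18; [10,16) fires=4 [12,18) fires=2
i=14 t=17 v=5: DROP (t<18-0); WM=18
i=15 t=21 v=6: → [20,26),[18,24),[16,22); WM=19
i=16 t=22 v=9: → [22,28),[20,26),[18,24); WM=19
i=17 t=23 v=5: → [22,28),[20,26),[18,24); WM=21; [14,20) fires=2
i=18 t=24 v=7: → [24,30),[22,28),[20,26); WM=21
i=19 t=25 v=1: → [24,30),[22,28),[20,26); WM=23; [16,22) fires=4
i=20 t=25 v=4: → [24,30),[22,28),[20,26); WM=23

[0,6)=3 [2,8)=3 [4,10)=3 [6,12)=3 [8,14)=4 [10,16)=4 [12,18)=2 [14,20)=2 [16,22)=4 [18,24)=5 [20,26)=6 [22,28)=5 [24,30)=3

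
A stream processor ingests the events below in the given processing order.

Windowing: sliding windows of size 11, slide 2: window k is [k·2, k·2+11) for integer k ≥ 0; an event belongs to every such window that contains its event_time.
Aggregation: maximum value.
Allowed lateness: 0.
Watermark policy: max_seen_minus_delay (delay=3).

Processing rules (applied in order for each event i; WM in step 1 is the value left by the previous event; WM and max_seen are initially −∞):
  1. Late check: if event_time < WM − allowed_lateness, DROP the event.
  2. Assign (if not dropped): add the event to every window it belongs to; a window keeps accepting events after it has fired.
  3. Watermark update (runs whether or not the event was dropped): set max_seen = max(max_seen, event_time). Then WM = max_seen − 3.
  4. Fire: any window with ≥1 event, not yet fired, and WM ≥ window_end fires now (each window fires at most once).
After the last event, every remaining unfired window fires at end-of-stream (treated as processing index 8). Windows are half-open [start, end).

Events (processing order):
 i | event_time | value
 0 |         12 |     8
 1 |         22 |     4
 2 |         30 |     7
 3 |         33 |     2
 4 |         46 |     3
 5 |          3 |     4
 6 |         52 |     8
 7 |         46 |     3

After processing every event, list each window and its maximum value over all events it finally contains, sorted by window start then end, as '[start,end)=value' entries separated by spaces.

[2,13)=8 [4,15)=8 [6,17)=8 [8,19)=8 [10,21)=8 [12,23)=8 [14,25)=4 [16,27)=4 [18,29)=4 [20,31)=7 [22,33)=7 [24,35)=7 [26,37)=7 [28,39)=7 [30,41)=7 [32,43)=2 [36,47)=3 [38,49)=3 [40,51)=3 [42,53)=8 [44,55)=8 [46,57)=8 [48,59)=8 [50,61)=8 [52,63)=8

i=0 t=12 v=8: → [12,23),[10,21),[8,19),[6,17),[4,15),[2,13); WM=9
i=1 t=22 v=4: → [22,33),[20,31),[18,29),[16,27),[14,25),[12,23); WM=19; [2,13) fires=8 [4,15) fires=8 [6,17) fires=8 [8,19) fires=8
i=2 t=30 v=7: → [30,41),[28,39),[26,37),[24,35),[22,33),[20,31); WM=27; [10,21) fires=8 [12,23) fires=8 [14,25) fires=4 [16,27) fires=4
i=3 t=33 v=2: → [32,43),[30,41),[28,39),[26,37),[24,35); WM=30; [18,29) fires=4
i=4 t=46 v=3: → [46,57),[44,55),[42,53),[40,51),[38,49),[36,47); WM=43; [20,31) fires=7 [22,33) fires=7 [24,35) fires=7 [26,37) fires=7 [28,39) fires=7 [30,41) fires=7 [32,43) fires=2
i=5 t=3 v=4: DROP (t<43-0); WM=43
i=6 t=52 v=8: → [52,63),[50,61),[48,59),[46,57),[44,55),[42,53); WM=49; [36,47) fires=3 [38,49) fires=3
i=7 t=46 v=3: DROP (t<49-0); WM=49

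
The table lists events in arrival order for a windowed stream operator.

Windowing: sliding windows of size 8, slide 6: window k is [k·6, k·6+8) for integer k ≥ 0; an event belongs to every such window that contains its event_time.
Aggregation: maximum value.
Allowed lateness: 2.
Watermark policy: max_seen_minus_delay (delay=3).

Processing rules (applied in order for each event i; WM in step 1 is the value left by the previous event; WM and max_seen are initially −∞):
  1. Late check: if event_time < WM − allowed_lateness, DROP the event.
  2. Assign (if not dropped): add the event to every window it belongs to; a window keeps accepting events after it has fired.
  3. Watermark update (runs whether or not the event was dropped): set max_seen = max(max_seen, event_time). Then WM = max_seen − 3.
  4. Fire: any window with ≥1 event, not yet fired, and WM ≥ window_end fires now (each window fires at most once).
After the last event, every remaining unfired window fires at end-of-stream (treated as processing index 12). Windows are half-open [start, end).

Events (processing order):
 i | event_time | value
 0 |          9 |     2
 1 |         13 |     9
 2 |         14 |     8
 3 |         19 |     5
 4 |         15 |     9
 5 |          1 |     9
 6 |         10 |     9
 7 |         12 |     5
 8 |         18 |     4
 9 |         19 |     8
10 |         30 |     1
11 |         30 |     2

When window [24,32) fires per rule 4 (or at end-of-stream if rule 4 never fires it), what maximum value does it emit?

2

i=0 t=9 v=2: → [6,14); WM=6
i=1 t=13 v=9: → [12,20),[6,14); WM=10
i=2 t=14 v=8: → [12,20); WM=11
i=3 t=19 v=5: → [18,26),[12,20); WM=16; [6,14) fires=9
i=4 t=15 v=9: → [12,20); WM=16
i=5 t=1 v=9: DROP (t<16-2); WM=16
i=6 t=10 v=9: DROP (t<16-2); WM=16
i=7 t=12 v=5: DROP (t<16-2); WM=16
i=8 t=18 v=4: → [18,26),[12,20); WM=16
i=9 t=19 v=8: → [18,26),[12,20); WM=16
i=10 t=30 v=1: → [30,38),[24,32); WM=27; [12,20) fires=9 [18,26) fires=8
i=11 t=30 v=2: → [30,38),[24,32); WM=27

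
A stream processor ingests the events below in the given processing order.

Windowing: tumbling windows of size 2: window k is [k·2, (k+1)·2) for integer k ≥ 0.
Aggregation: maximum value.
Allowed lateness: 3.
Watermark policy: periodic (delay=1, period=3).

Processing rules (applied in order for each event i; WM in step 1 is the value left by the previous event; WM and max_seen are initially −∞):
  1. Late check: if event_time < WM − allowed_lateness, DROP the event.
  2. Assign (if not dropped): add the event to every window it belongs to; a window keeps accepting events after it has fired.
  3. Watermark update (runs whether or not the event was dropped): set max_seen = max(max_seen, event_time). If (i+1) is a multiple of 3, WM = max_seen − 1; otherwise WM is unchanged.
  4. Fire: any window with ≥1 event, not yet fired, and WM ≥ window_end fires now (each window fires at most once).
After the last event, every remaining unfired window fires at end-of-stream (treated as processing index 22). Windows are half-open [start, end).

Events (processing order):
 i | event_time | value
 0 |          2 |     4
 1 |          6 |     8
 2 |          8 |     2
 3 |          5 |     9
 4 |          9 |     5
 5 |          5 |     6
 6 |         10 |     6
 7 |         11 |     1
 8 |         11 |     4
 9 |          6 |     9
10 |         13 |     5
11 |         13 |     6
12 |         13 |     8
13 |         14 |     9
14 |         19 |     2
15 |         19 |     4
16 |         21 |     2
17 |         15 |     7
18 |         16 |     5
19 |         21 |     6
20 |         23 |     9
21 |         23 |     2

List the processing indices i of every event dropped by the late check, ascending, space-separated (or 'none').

9 18

i=0 t=2 v=4: → [2,4); WM=−∞
i=1 t=6 v=8: → [6,8); WM=−∞
i=2 t=8 v=2: → [8,10); WM=7; [2,4) fires=4
i=3 t=5 v=9: → [4,6); WM=7; [4,6) fires=9
i=4 t=9 v=5: → [8,10); WM=7
i=5 t=5 v=6: → [4,6); WM=8; [6,8) fires=8
i=6 t=10 v=6: → [10,12); WM=8
i=7 t=11 v=1: → [10,12); WM=8
i=8 t=11 v=4: → [10,12); WM=10; [8,10) fires=5
i=9 t=6 v=9: DROP (t<10-3); WM=10
i=10 t=13 v=5: → [12,14); WM=10
i=11 t=13 v=6: → [12,14); WM=12; [10,12) fires=6
i=12 t=13 v=8: → [12,14); WM=12
i=13 t=14 v=9: → [14,16); WM=12
i=14 t=19 v=2: → [18,20); WM=18; [12,14) fires=8 [14,16) fires=9
i=15 t=19 v=4: → [18,20); WM=18
i=16 t=21 v=2: → [20,22); WM=18
i=17 t=15 v=7: → [14,16); WM=20; [18,20) fires=4
i=18 t=16 v=5: DROP (t<20-3); WM=20
i=19 t=21 v=6: → [20,22); WM=20
i=20 t=23 v=9: → [22,24); WM=22; [20,22) fires=6
i=21 t=23 v=2: → [22,24); WM=22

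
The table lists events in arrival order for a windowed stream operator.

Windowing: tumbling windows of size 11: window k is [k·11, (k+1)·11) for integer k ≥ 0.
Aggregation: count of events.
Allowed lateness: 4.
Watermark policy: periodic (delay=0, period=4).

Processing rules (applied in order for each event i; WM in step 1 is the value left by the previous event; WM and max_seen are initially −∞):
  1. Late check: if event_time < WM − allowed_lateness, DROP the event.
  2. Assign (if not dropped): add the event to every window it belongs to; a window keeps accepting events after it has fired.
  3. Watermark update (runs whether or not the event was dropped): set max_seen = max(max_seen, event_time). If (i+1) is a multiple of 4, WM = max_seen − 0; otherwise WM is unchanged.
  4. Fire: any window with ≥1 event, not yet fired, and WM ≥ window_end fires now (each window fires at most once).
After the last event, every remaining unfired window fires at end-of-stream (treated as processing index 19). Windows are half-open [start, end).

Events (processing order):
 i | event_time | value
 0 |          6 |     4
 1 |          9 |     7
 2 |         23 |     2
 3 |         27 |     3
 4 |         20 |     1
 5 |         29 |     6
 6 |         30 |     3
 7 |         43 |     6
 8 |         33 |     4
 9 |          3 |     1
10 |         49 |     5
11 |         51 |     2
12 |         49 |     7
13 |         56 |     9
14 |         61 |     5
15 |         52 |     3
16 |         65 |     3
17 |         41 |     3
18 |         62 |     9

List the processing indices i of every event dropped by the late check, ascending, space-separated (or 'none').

4 8 9 17

i=0 t=6 v=4: → [0,11); WM=−∞
i=1 t=9 v=7: → [0,11); WM=−∞
i=2 t=23 v=2: → [22,33); WM=−∞
i=3 t=27 v=3: → [22,33); WM=27; [0,11) fires=2
i=4 t=20 v=1: DROP (t<27-4); WM=27
i=5 t=29 v=6: → [22,33); WM=27
i=6 t=30 v=3: → [22,33); WM=27
i=7 t=43 v=6: → [33,44); WM=43; [22,33) fires=4
i=8 t=33 v=4: DROP (t<43-4); WM=43
i=9 t=3 v=1: DROP (t<43-4); WM=43
i=10 t=49 v=5: → [44,55); WM=43
i=11 t=51 v=2: → [44,55); WM=51; [33,44) fires=1
i=12 t=49 v=7: → [44,55); WM=51
i=13 t=56 v=9: → [55,66); WM=51
i=14 t=61 v=5: → [55,66); WM=51
i=15 t=52 v=3: → [44,55); WM=61; [44,55) fires=4
i=16 t=65 v=3: → [55,66); WM=61
i=17 t=41 v=3: DROP (t<61-4); WM=61
i=18 t=62 v=9: → [55,66); WM=61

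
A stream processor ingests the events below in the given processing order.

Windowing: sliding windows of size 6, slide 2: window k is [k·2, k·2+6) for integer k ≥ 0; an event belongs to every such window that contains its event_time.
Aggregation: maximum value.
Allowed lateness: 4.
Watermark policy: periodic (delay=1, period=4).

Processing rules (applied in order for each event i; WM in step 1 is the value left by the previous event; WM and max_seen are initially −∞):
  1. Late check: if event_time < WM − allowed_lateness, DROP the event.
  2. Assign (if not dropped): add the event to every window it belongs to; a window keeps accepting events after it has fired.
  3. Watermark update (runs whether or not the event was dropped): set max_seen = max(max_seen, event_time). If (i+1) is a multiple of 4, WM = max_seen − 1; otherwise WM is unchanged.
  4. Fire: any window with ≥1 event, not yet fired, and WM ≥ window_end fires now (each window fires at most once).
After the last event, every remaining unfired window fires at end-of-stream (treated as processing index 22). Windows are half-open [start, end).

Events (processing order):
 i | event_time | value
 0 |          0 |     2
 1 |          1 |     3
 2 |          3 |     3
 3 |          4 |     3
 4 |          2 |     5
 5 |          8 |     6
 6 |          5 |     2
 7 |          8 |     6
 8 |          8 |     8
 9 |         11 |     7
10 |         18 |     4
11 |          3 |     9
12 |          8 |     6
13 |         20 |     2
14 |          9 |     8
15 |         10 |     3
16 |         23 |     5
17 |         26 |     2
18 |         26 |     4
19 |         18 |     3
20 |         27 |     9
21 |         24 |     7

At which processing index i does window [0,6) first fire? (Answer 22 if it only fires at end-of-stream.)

i=0 t=0 v=2: → [0,6); WM=−∞
i=1 t=1 v=3: → [0,6); WM=−∞
i=2 t=3 v=3: → [2,8),[0,6); WM=−∞
i=3 t=4 v=3: → [4,10),[2,8),[0,6); WM=3
i=4 t=2 v=5: → [2,8),[0,6); WM=3
i=5 t=8 v=6: → [8,14),[6,12),[4,10); WM=3
i=6 t=5 v=2: → [4,10),[2,8),[0,6); WM=3
i=7 t=8 v=6: → [8,14),[6,12),[4,10); WM=7; [0,6) fires=5
i=8 t=8 v=8: → [8,14),[6,12),[4,10); WM=7
i=9 t=11 v=7: → [10,16),[8,14),[6,12); WM=7
i=10 t=18 v=4: → [18,24),[16,22),[14,20); WM=7
i=11 t=3 v=9: → [2,8),[0,6); WM=17; [2,8) fires=9 [4,10) fires=8 [6,12) fires=8 [8,14) fires=8 [10,16) fires=7
i=12 t=8 v=6: DROP (t<17-4); WM=17
i=13 t=20 v=2: → [20,26),[18,24),[16,22); WM=17
i=14 t=9 v=8: DROP (t<17-4); WM=17
i=15 t=10 v=3: DROP (t<17-4); WM=19
i=16 t=23 v=5: → [22,28),[20,26),[18,24); WM=19
i=17 t=26 v=2: → [26,32),[24,30),[22,28); WM=19
i=18 t=26 v=4: → [26,32),[24,30),[22,28); WM=19
i=19 t=18 v=3: → [18,24),[16,22),[14,20); WM=25; [14,20) fires=4 [16,22) fires=4 [18,24) fires=5
i=20 t=27 v=9: → [26,32),[24,30),[22,28); WM=25
i=21 t=24 v=7: → [24,30),[22,28),[20,26); WM=25

7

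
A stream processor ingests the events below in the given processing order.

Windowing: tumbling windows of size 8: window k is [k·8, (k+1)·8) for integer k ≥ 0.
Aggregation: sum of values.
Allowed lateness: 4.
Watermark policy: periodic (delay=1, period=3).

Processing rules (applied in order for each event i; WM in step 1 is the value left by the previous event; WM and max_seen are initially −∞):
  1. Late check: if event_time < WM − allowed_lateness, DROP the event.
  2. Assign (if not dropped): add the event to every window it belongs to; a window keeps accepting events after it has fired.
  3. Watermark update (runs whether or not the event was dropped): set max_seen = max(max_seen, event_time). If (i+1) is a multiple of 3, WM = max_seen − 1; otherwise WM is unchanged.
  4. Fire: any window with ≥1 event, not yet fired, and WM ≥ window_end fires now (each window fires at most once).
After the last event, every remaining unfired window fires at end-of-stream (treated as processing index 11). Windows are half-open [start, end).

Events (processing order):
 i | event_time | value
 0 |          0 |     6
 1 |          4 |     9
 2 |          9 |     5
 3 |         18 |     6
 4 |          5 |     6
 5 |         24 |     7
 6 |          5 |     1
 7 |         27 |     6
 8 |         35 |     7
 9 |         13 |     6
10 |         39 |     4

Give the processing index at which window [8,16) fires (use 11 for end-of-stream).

i=0 t=0 v=6: → [0,8); WM=−∞
i=1 t=4 v=9: → [0,8); WM=−∞
i=2 t=9 v=5: → [8,16); WM=8; [0,8) fires=15
i=3 t=18 v=6: → [16,24); WM=8
i=4 t=5 v=6: → [0,8); WM=8
i=5 t=24 v=7: → [24,32); WM=23; [8,16) fires=5
i=6 t=5 v=1: DROP (t<23-4); WM=23
i=7 t=27 v=6: → [24,32); WM=23
i=8 t=35 v=7: → [32,40); WM=34; [16,24) fires=6 [24,32) fires=13
i=9 t=13 v=6: DROP (t<34-4); WM=34
i=10 t=39 v=4: → [32,40); WM=34

5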